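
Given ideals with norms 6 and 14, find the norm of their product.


N(IJ) = N(I) * N(J)
= 6 * 14
= 84

84


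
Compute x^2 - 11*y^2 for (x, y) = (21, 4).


x^2 - d*y^2
= 21^2 - 11*4^2
= 441 - 176
= 265

265


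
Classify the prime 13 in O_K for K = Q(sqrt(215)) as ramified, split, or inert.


K = Q(sqrt(215)). Since d mod 4 = 3, disc(K) = 860.
Check p | disc: 860 mod 13 = 2.
p does not divide disc. Compute Legendre symbol (d/p):
7^((13-1)/2) mod 13 = -1
(d/p) = -1, so p is inert: (p) stays prime with e=1, f=2, g=1.
Therefore p is inert.

inert


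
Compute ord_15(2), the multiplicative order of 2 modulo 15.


We want ord_15(2), the smallest k >= 1 with 2^k = 1 mod 15.
n = 15 = 3 * 5, phi(15) = 8; the order divides phi(n).
Divisors of 8: 1, 2, 4, 8
Repeated squaring mod 15: 2^1 = 2, 2^2 = 4, 2^4 = 1, 2^8 = 1
Test divisors in increasing order:
  k=1: 2^1 = 2 mod 15
  k=2: 2^2 = 4 mod 15
  k=4: 2^4 = 1 mod 15  <- first divisor giving 1
Order = 4

4


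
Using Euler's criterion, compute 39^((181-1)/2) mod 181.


p = 181 is prime and the exponent is (p-1)/2 = 90, so by Euler's criterion 39^90 = (39/181) = +1 or -1 mod 181.
Compute by square-and-multiply:
  90 = 64 + 16 + 8 + 2 (binary 1011010)
  Repeated squaring mod 181: 39^1 = 39, 39^2 = 73, 39^4 = 80, 39^8 = 65, 39^16 = 62, 39^32 = 43, 39^64 = 39
  39^90 = 39^64 * 39^16 * 39^8 * 39^2 = 39 * 62 * 65 * 73 mod 181
    39 * 62 = 2418 = 65 mod 181
    65 * 65 = 4225 = 62 mod 181
    62 * 73 = 4526 = 1 mod 181
  39^90 = 1 mod 181
Result 1: 39 is a quadratic residue mod 181.
39^90 mod 181 = 1

1


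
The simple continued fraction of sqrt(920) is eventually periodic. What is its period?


Run the CF algorithm for sqrt(920).
a_0 = floor(sqrt(920)) = 30; set m_0=0, q_0=1.
Recurrence: m' = q*a - m,  q' = (d - m'^2)/q,  a' = floor((a_0 + m')/q').
  step 1: m=30, q=20, a=3
  step 2: m=30, q=1, a=60
a_2 = 2*a_0 = 60, so the period closes here.
sqrt(920) = [30; 3, 60]
Period length = 2

2


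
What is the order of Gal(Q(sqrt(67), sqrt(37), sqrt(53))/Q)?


The 3 square roots of distinct primes are multiplicatively independent over Q,
so [K:Q] = 2^3 and Gal(K/Q) is isomorphic to (Z/2Z)^3.
|Gal| = 2^3 = 8

8


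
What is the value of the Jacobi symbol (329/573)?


Compute (329/573) via quadratic reciprocity:
  reciprocity: (329/573) -> +(573/329)
  reduce: (244/329)
  pull out 2: (2/329) = +1  (since 329 mod 8 = 1)
  pull out 2: (2/329) = +1  (since 329 mod 8 = 1)
  reciprocity: (61/329) -> +(329/61)
  reduce: (24/61)
  pull out 2: (2/61) = -1  (since 61 mod 8 = 5)
  pull out 2: (2/61) = -1  (since 61 mod 8 = 5)
  pull out 2: (2/61) = -1  (since 61 mod 8 = 5)
  reciprocity: (3/61) -> +(61/3)
  reduce: (1/3)
  (1/3) = 1
Product of signs = -1

-1


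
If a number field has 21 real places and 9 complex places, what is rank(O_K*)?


By Dirichlet's unit theorem:
rank = r1 + r2 - 1
= 21 + 9 - 1
= 29

29


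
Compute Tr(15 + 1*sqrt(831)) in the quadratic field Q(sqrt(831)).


Tr(a + b*sqrt(d)) = (a + b*sqrt(d)) + (a - b*sqrt(d)) = 2a
= 2 * (15)
= 30

30


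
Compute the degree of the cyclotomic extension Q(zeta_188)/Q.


The degree equals Euler's totient phi(188).
188 = 2^2 * 47
phi(188) = 92

92


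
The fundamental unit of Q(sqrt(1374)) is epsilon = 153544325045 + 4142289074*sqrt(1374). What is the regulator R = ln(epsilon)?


epsilon = 153544325045 + 4142289074*sqrt(1374)
= 3.0709e+11
R = ln(3.0709e+11)
= 26.4504

26.4504


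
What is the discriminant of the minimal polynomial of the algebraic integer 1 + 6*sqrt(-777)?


The element 1 + 6*sqrt(-777) has minimal polynomial:
x^2 - 2*x + 27973
Discriminant = (-2)^2 - 4*(27973)
= 4 - 111892
= -111888

-111888


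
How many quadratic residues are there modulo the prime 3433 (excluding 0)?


For prime p, the number of non-zero quadratic residues is (p-1)/2.
= (3433-1)/2
= 1716

1716


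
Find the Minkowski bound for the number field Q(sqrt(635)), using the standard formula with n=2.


d = 635, d mod 4 = 3, so disc(K) = 4d = 2540; |disc(K)| = 2540
Real quadratic field, so n = 2, s = r2 = 0, r1 = 2
M = (n!/n^n) * (4/pi)^s * sqrt(|disc(K)|) = (2!/2^2) * (4/pi)^0 * sqrt(2540)
= 0.5 * 1.000000 * 50.398413
= 25.1992

25.1992


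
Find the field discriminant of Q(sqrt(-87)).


For K = Q(sqrt(d)) with d squarefree: disc(K) = d if d = 1 mod 4, and disc(K) = 4d if d = 2 or 3 mod 4.
Here d = -87, and d mod 4 = 1.
d = 1 mod 4 (O_K = Z[(1+sqrt(d))/2]), so disc(K) = d = -87

-87


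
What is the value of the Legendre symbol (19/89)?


p = 89 is prime, so compute (19/89) with the reciprocity algorithm (Jacobi-symbol steps: pull out 2s via (2/n), flip via reciprocity, reduce):
  reciprocity: (19/89) -> +(89/19)
  reduce: (13/19)
  reciprocity: (13/19) -> +(19/13)
  reduce: (6/13)
  pull out 2: (2/13) = -1  (since 13 mod 8 = 5)
  reciprocity: (3/13) -> +(13/3)
  reduce: (1/3)
  (1/3) = 1
Product of signs = -1
(19/89) = -1

-1


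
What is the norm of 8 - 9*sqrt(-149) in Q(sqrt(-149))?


N(a + b*sqrt(d)) = a^2 - d*b^2
= (8)^2 - (-149)*(-9)^2
= 64 + 12069
= 12133

12133


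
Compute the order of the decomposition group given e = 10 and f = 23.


|D_P| = e * f
= 10 * 23
= 230

230


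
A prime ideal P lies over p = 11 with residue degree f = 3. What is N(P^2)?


N(P^a) = p^(a*f)
= 11^(2*3)
= 11^6
= 1771561

1771561


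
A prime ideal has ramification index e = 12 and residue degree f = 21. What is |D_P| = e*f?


|D_P| = e * f
= 12 * 21
= 252

252


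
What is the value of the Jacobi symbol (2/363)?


Compute (2/363) via quadratic reciprocity:
  pull out 2: (2/363) = -1  (since 363 mod 8 = 3)
  (1/363) = 1
Product of signs = -1

-1


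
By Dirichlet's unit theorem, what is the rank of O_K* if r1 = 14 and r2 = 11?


By Dirichlet's unit theorem:
rank = r1 + r2 - 1
= 14 + 11 - 1
= 24

24


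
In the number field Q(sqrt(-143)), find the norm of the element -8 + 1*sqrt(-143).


N(a + b*sqrt(d)) = a^2 - d*b^2
= (-8)^2 - (-143)*(1)^2
= 64 + 143
= 207

207


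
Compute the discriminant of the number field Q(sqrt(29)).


For K = Q(sqrt(d)) with d squarefree: disc(K) = d if d = 1 mod 4, and disc(K) = 4d if d = 2 or 3 mod 4.
Here d = 29, and d mod 4 = 1.
d = 1 mod 4 (O_K = Z[(1+sqrt(d))/2]), so disc(K) = d = 29

29


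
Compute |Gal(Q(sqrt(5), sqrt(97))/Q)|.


The 2 square roots of distinct primes are multiplicatively independent over Q,
so [K:Q] = 2^2 and Gal(K/Q) is isomorphic to (Z/2Z)^2.
|Gal| = 2^2 = 4

4


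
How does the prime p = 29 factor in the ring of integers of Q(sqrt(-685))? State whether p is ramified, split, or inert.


K = Q(sqrt(-685)). Since d mod 4 = 3, disc(K) = -2740.
Check p | disc: -2740 mod 29 = 15.
p does not divide disc. Compute Legendre symbol (d/p):
11^((29-1)/2) mod 29 = -1
(d/p) = -1, so p is inert: (p) stays prime with e=1, f=2, g=1.
Therefore p is inert.

inert


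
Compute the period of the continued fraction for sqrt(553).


Run the CF algorithm for sqrt(553).
a_0 = floor(sqrt(553)) = 23; set m_0=0, q_0=1.
Recurrence: m' = q*a - m,  q' = (d - m'^2)/q,  a' = floor((a_0 + m')/q').
  step 1: m=23, q=24, a=1
  step 2: m=1, q=23, a=1
  step 3: m=22, q=3, a=15
  step 4: m=23, q=8, a=5
  step 5: m=17, q=33, a=1
  step 6: m=16, q=9, a=4
  step 7: m=20, q=17, a=2
  step 8: m=14, q=21, a=1
  step 9: m=7, q=24, a=1
  step 10: m=17, q=11, a=3
  step 11: m=16, q=27, a=1
  step 12: m=11, q=16, a=2
  step 13: m=21, q=7, a=6
  step 14: m=21, q=16, a=2
  step 15: m=11, q=27, a=1
  step 16: m=16, q=11, a=3
  step 17: m=17, q=24, a=1
  step 18: m=7, q=21, a=1
  step 19: m=14, q=17, a=2
  step 20: m=20, q=9, a=4
  step 21: m=16, q=33, a=1
  step 22: m=17, q=8, a=5
  step 23: m=23, q=3, a=15
  step 24: m=22, q=23, a=1
  step 25: m=1, q=24, a=1
  step 26: m=23, q=1, a=46
a_26 = 2*a_0 = 46, so the period closes here.
sqrt(553) = [23; 1, 1, 15, 5, 1, 4, 2, 1, 1, 3, 1, 2, 6, 2, 1, 3, 1, 1, 2, 4, 1, 5, 15, 1, 1, 46]
Period length = 26

26


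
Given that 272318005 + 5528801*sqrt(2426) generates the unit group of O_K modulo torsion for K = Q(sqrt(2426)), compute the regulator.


epsilon = 272318005 + 5528801*sqrt(2426)
= 5.4464e+08
R = ln(5.4464e+08)
= 20.1156

20.1156


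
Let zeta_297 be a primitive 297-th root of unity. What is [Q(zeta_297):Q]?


The degree equals Euler's totient phi(297).
297 = 3^3 * 11
phi(297) = 180

180


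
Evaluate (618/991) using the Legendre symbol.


p = 991 is prime, so compute (618/991) with the reciprocity algorithm (Jacobi-symbol steps: pull out 2s via (2/n), flip via reciprocity, reduce):
  pull out 2: (2/991) = +1  (since 991 mod 8 = 7)
  reciprocity: (309/991) -> +(991/309)
  reduce: (64/309)
  pull out 2: (2/309) = -1  (since 309 mod 8 = 5)
  pull out 2: (2/309) = -1  (since 309 mod 8 = 5)
  pull out 2: (2/309) = -1  (since 309 mod 8 = 5)
  pull out 2: (2/309) = -1  (since 309 mod 8 = 5)
  pull out 2: (2/309) = -1  (since 309 mod 8 = 5)
  pull out 2: (2/309) = -1  (since 309 mod 8 = 5)
  (1/309) = 1
Product of signs = 1
(618/991) = 1

1


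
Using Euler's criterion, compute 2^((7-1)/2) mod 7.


p = 7 is prime and the exponent is (p-1)/2 = 3, so by Euler's criterion 2^3 = (2/7) = +1 or -1 mod 7.
Compute by square-and-multiply:
  3 = 2 + 1 (binary 11)
  Repeated squaring mod 7: 2^1 = 2, 2^2 = 4
  2^3 = 2^2 * 2^1 = 4 * 2 mod 7
    4 * 2 = 8 = 1 mod 7
  2^3 = 1 mod 7
Result 1: 2 is a quadratic residue mod 7.
2^3 mod 7 = 1

1


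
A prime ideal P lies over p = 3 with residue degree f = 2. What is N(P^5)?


N(P^a) = p^(a*f)
= 3^(5*2)
= 3^10
= 59049

59049


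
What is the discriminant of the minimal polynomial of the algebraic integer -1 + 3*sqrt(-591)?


The element -1 + 3*sqrt(-591) has minimal polynomial:
x^2 + 2*x + 5320
Discriminant = (2)^2 - 4*(5320)
= 4 - 21280
= -21276

-21276


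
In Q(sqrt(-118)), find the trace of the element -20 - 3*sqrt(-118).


Tr(a + b*sqrt(d)) = (a + b*sqrt(d)) + (a - b*sqrt(d)) = 2a
= 2 * (-20)
= -40

-40


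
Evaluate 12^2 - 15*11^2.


x^2 - d*y^2
= 12^2 - 15*11^2
= 144 - 1815
= -1671

-1671


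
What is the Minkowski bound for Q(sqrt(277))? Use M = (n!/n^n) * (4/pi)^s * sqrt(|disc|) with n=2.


d = 277, d mod 4 = 1, so disc(K) = d = 277; |disc(K)| = 277
Real quadratic field, so n = 2, s = r2 = 0, r1 = 2
M = (n!/n^n) * (4/pi)^s * sqrt(|disc(K)|) = (2!/2^2) * (4/pi)^0 * sqrt(277)
= 0.5 * 1.000000 * 16.643317
= 8.3217

8.3217


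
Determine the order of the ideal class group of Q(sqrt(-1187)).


K = Q(sqrt(-1187)). d mod 4 = 1, so D = disc(K) = d = -1187
h(K) equals the number of primitive reduced positive-definite forms (a, b, c) = a*x^2 + b*x*y + c*y^2 with b^2 - 4ac = D,
where reduced means |b| <= a <= c, with b >= 0 whenever |b| = a or a = c, and primitive means gcd(a, b, c) = 1.
Reduced forces 3a^2 <= |D| = 1187, so 1 <= a <= 19; b must have the parity of D, and c = (b^2 - D)/(4a) must be an integer >= a.
Enumerate a = 1..19, b in [-a, a]:
  a=1: (1, 1, 297)  [1]
  a=2: none
  a=3: (3, -1, 99), (3, 1, 99)  [2]
  a=4..8: none
  a=9: (9, -1, 33), (9, 1, 33)  [2]
  a=10: none
  a=11: (11, -1, 27), (11, 1, 27)  [2]
  a=12: none
  a=13: (13, -3, 23), (13, 3, 23)  [2]
  a=14..19: none
Total reduced forms: 1 + 2 + 2 + 2 + 2 = 9
h = 9

9


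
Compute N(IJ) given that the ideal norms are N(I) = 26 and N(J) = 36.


N(IJ) = N(I) * N(J)
= 26 * 36
= 936

936


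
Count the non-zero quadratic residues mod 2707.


For prime p, the number of non-zero quadratic residues is (p-1)/2.
= (2707-1)/2
= 1353

1353


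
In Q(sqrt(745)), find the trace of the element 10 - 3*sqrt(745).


Tr(a + b*sqrt(d)) = (a + b*sqrt(d)) + (a - b*sqrt(d)) = 2a
= 2 * (10)
= 20

20


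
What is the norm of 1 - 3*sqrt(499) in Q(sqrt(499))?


N(a + b*sqrt(d)) = a^2 - d*b^2
= (1)^2 - (499)*(-3)^2
= 1 - 4491
= -4490

-4490


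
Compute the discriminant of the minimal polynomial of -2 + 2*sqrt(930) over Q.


The element -2 + 2*sqrt(930) has minimal polynomial:
x^2 + 4*x - 3716
Discriminant = (4)^2 - 4*(-3716)
= 16 + 14864
= 14880

14880


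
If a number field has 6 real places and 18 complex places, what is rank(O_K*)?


By Dirichlet's unit theorem:
rank = r1 + r2 - 1
= 6 + 18 - 1
= 23

23


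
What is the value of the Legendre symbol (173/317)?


p = 317 is prime, so compute (173/317) with the reciprocity algorithm (Jacobi-symbol steps: pull out 2s via (2/n), flip via reciprocity, reduce):
  reciprocity: (173/317) -> +(317/173)
  reduce: (144/173)
  pull out 2: (2/173) = -1  (since 173 mod 8 = 5)
  pull out 2: (2/173) = -1  (since 173 mod 8 = 5)
  pull out 2: (2/173) = -1  (since 173 mod 8 = 5)
  pull out 2: (2/173) = -1  (since 173 mod 8 = 5)
  reciprocity: (9/173) -> +(173/9)
  reduce: (2/9)
  pull out 2: (2/9) = +1  (since 9 mod 8 = 1)
  (1/9) = 1
Product of signs = 1
(173/317) = 1

1


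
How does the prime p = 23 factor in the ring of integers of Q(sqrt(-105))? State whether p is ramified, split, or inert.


K = Q(sqrt(-105)). Since d mod 4 = 3, disc(K) = -420.
Check p | disc: -420 mod 23 = 17.
p does not divide disc. Compute Legendre symbol (d/p):
10^((23-1)/2) mod 23 = -1
(d/p) = -1, so p is inert: (p) stays prime with e=1, f=2, g=1.
Therefore p is inert.

inert


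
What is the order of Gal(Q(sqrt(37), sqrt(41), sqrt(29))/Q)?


The 3 square roots of distinct primes are multiplicatively independent over Q,
so [K:Q] = 2^3 and Gal(K/Q) is isomorphic to (Z/2Z)^3.
|Gal| = 2^3 = 8

8


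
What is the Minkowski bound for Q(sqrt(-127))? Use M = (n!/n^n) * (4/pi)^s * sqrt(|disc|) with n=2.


d = -127, d mod 4 = 1, so disc(K) = d = -127; |disc(K)| = 127
Imaginary quadratic field, so n = 2, s = r2 = 1, r1 = 0
M = (n!/n^n) * (4/pi)^s * sqrt(|disc(K)|) = (2!/2^2) * (4/pi)^1 * sqrt(127)
= 0.5 * 1.273240 * 11.269428
= 7.1743

7.1743


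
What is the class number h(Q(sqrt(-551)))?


K = Q(sqrt(-551)). d mod 4 = 1, so D = disc(K) = d = -551
h(K) equals the number of primitive reduced positive-definite forms (a, b, c) = a*x^2 + b*x*y + c*y^2 with b^2 - 4ac = D,
where reduced means |b| <= a <= c, with b >= 0 whenever |b| = a or a = c, and primitive means gcd(a, b, c) = 1.
Reduced forces 3a^2 <= |D| = 551, so 1 <= a <= 13; b must have the parity of D, and c = (b^2 - D)/(4a) must be an integer >= a.
Enumerate a = 1..13, b in [-a, a]:
  a=1: (1, 1, 138)  [1]
  a=2: (2, -1, 69), (2, 1, 69)  [2]
  a=3: (3, -1, 46), (3, 1, 46)  [2]
  a=4: (4, -3, 35), (4, 3, 35)  [2]
  a=5: (5, -3, 28), (5, 3, 28)  [2]
  a=6: (6, -5, 24), (6, -1, 23), (6, 1, 23), (6, 5, 24)  [4]
  a=7: (7, -3, 20), (7, 3, 20)  [2]
  a=8: (8, -5, 18), (8, 5, 18)  [2]
  a=9: (9, -5, 16), (9, 5, 16)  [2]
  a=10: (10, -7, 15), (10, -3, 14), (10, 3, 14), (10, 7, 15)  [4]
  a=11: none
  a=12: (12, -11, 14), (12, 5, 12), (12, 11, 14)  [3]
  a=13: none
Total reduced forms: 1 + 2 + 2 + 2 + 2 + 4 + 2 + 2 + 2 + 4 + 3 = 26
h = 26

26


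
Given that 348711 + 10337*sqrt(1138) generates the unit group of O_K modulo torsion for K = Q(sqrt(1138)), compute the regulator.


epsilon = 348711 + 10337*sqrt(1138)
= 697422.0000
R = ln(697422.0000)
= 13.4551

13.4551


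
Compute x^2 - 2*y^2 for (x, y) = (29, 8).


x^2 - d*y^2
= 29^2 - 2*8^2
= 841 - 128
= 713

713


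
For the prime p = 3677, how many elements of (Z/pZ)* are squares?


For prime p, the number of non-zero quadratic residues is (p-1)/2.
= (3677-1)/2
= 1838

1838


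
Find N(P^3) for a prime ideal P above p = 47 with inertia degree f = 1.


N(P^a) = p^(a*f)
= 47^(3*1)
= 47^3
= 103823

103823


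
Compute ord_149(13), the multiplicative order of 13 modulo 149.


We want ord_149(13), the smallest k >= 1 with 13^k = 1 mod 149.
n = 149 = 149, phi(149) = 148; the order divides phi(n).
Divisors of 148: 1, 2, 4, 37, 74, 148
Repeated squaring mod 149: 13^1 = 13, 13^2 = 20, 13^4 = 102, 13^8 = 123, 13^16 = 80, 13^32 = 142, 13^64 = 49, 13^128 = 17
Test divisors in increasing order:
  k=1: 13^1 = 13 mod 149
  k=2: 13^2 = 20 mod 149
  k=4: 13^4 = 102 mod 149
  k=37: 13^37 = 142 * 102 * 13 = 105 mod 149
  k=74: 13^74 = 49 * 123 * 20 = 148 mod 149
  k=148: 13^148 = 17 * 80 * 102 = 1 mod 149  <- first divisor giving 1
Order = 148

148


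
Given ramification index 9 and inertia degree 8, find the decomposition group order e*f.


|D_P| = e * f
= 9 * 8
= 72

72


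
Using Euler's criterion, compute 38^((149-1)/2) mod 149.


p = 149 is prime and the exponent is (p-1)/2 = 74, so by Euler's criterion 38^74 = (38/149) = +1 or -1 mod 149.
Compute by square-and-multiply:
  74 = 64 + 8 + 2 (binary 1001010)
  Repeated squaring mod 149: 38^1 = 38, 38^2 = 103, 38^4 = 30, 38^8 = 6, 38^16 = 36, 38^32 = 104, 38^64 = 88
  38^74 = 38^64 * 38^8 * 38^2 = 88 * 6 * 103 mod 149
    88 * 6 = 528 = 81 mod 149
    81 * 103 = 8343 = 148 mod 149
  38^74 = 148 mod 149
Result 148 = p - 1 = -1 mod 149: 38 is a quadratic non-residue mod 149. As a residue in [0, p-1] the value is 148.
38^74 mod 149 = 148

148


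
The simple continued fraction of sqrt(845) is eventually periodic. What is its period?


Run the CF algorithm for sqrt(845).
a_0 = floor(sqrt(845)) = 29; set m_0=0, q_0=1.
Recurrence: m' = q*a - m,  q' = (d - m'^2)/q,  a' = floor((a_0 + m')/q').
  step 1: m=29, q=4, a=14
  step 2: m=27, q=29, a=1
  step 3: m=2, q=29, a=1
  step 4: m=27, q=4, a=14
  step 5: m=29, q=1, a=58
a_5 = 2*a_0 = 58, so the period closes here.
sqrt(845) = [29; 14, 1, 1, 14, 58]
Period length = 5

5


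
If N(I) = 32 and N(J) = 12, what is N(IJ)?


N(IJ) = N(I) * N(J)
= 32 * 12
= 384

384


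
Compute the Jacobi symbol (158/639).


Compute (158/639) via quadratic reciprocity:
  pull out 2: (2/639) = +1  (since 639 mod 8 = 7)
  reciprocity: (79/639) -> -(639/79)
  reduce: (7/79)
  reciprocity: (7/79) -> -(79/7)
  reduce: (2/7)
  pull out 2: (2/7) = +1  (since 7 mod 8 = 7)
  (1/7) = 1
Product of signs = 1

1


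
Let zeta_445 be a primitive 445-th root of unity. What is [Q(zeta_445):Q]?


The degree equals Euler's totient phi(445).
445 = 5 * 89
phi(445) = 352

352


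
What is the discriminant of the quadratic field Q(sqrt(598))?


For K = Q(sqrt(d)) with d squarefree: disc(K) = d if d = 1 mod 4, and disc(K) = 4d if d = 2 or 3 mod 4.
Here d = 598, and d mod 4 = 2.
d = 2 mod 4, not 1 (O_K = Z[sqrt(d)]), so disc(K) = 4d = 4 * (598) = 2392

2392


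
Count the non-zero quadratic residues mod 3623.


For prime p, the number of non-zero quadratic residues is (p-1)/2.
= (3623-1)/2
= 1811

1811


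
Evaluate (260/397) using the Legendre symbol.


p = 397 is prime, so compute (260/397) with the reciprocity algorithm (Jacobi-symbol steps: pull out 2s via (2/n), flip via reciprocity, reduce):
  pull out 2: (2/397) = -1  (since 397 mod 8 = 5)
  pull out 2: (2/397) = -1  (since 397 mod 8 = 5)
  reciprocity: (65/397) -> +(397/65)
  reduce: (7/65)
  reciprocity: (7/65) -> +(65/7)
  reduce: (2/7)
  pull out 2: (2/7) = +1  (since 7 mod 8 = 7)
  (1/7) = 1
Product of signs = 1
(260/397) = 1

1


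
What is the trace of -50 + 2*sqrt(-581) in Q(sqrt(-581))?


Tr(a + b*sqrt(d)) = (a + b*sqrt(d)) + (a - b*sqrt(d)) = 2a
= 2 * (-50)
= -100

-100


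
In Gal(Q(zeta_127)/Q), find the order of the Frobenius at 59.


The Frobenius at p in Gal(Q(zeta_n)/Q) = (Z/nZ)* is the class of p, so its order is ord_127(59), the smallest k >= 1 with 59^k = 1 mod 127.
n = 127 = 127, phi(127) = 126; the order divides phi(n).
Divisors of 126: 1, 2, 3, 6, 7, 9, 14, 18, 21, 42, 63, 126
Repeated squaring mod 127: 59^1 = 59, 59^2 = 52, 59^4 = 37, 59^8 = 99, 59^16 = 22, 59^32 = 103, 59^64 = 68
Test divisors in increasing order:
  k=1: 59^1 = 59 mod 127
  k=2: 59^2 = 52 mod 127
  k=3: 59^3 = 52 * 59 = 20 mod 127
  k=6: 59^6 = 37 * 52 = 19 mod 127
  k=7: 59^7 = 37 * 52 * 59 = 105 mod 127
  k=9: 59^9 = 99 * 59 = 126 mod 127
  k=14: 59^14 = 99 * 37 * 52 = 103 mod 127
  k=18: 59^18 = 22 * 52 = 1 mod 127  <- first divisor giving 1
Order = 18

18


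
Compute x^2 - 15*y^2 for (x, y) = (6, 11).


x^2 - d*y^2
= 6^2 - 15*11^2
= 36 - 1815
= -1779

-1779


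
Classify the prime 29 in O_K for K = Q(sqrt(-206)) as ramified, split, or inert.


K = Q(sqrt(-206)). Since d mod 4 = 2, disc(K) = -824.
Check p | disc: -824 mod 29 = 17.
p does not divide disc. Compute Legendre symbol (d/p):
26^((29-1)/2) mod 29 = -1
(d/p) = -1, so p is inert: (p) stays prime with e=1, f=2, g=1.
Therefore p is inert.

inert


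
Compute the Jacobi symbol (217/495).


Compute (217/495) via quadratic reciprocity:
  reciprocity: (217/495) -> +(495/217)
  reduce: (61/217)
  reciprocity: (61/217) -> +(217/61)
  reduce: (34/61)
  pull out 2: (2/61) = -1  (since 61 mod 8 = 5)
  reciprocity: (17/61) -> +(61/17)
  reduce: (10/17)
  pull out 2: (2/17) = +1  (since 17 mod 8 = 1)
  reciprocity: (5/17) -> +(17/5)
  reduce: (2/5)
  pull out 2: (2/5) = -1  (since 5 mod 8 = 5)
  (1/5) = 1
Product of signs = 1

1


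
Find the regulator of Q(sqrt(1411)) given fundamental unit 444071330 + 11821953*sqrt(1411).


epsilon = 444071330 + 11821953*sqrt(1411)
= 8.8814e+08
R = ln(8.8814e+08)
= 20.6046

20.6046


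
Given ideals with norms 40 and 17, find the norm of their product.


N(IJ) = N(I) * N(J)
= 40 * 17
= 680

680


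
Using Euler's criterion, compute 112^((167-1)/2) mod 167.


p = 167 is prime and the exponent is (p-1)/2 = 83, so by Euler's criterion 112^83 = (112/167) = +1 or -1 mod 167.
Compute by square-and-multiply:
  83 = 64 + 16 + 2 + 1 (binary 1010011)
  Repeated squaring mod 167: 112^1 = 112, 112^2 = 19, 112^4 = 27, 112^8 = 61, 112^16 = 47, 112^32 = 38, 112^64 = 108
  112^83 = 112^64 * 112^16 * 112^2 * 112^1 = 108 * 47 * 19 * 112 mod 167
    108 * 47 = 5076 = 66 mod 167
    66 * 19 = 1254 = 85 mod 167
    85 * 112 = 9520 = 1 mod 167
  112^83 = 1 mod 167
Result 1: 112 is a quadratic residue mod 167.
112^83 mod 167 = 1

1


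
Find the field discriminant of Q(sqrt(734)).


For K = Q(sqrt(d)) with d squarefree: disc(K) = d if d = 1 mod 4, and disc(K) = 4d if d = 2 or 3 mod 4.
Here d = 734, and d mod 4 = 2.
d = 2 mod 4, not 1 (O_K = Z[sqrt(d)]), so disc(K) = 4d = 4 * (734) = 2936

2936


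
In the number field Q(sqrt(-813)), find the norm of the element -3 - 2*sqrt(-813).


N(a + b*sqrt(d)) = a^2 - d*b^2
= (-3)^2 - (-813)*(-2)^2
= 9 + 3252
= 3261

3261


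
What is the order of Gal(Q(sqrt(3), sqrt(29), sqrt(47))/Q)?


The 3 square roots of distinct primes are multiplicatively independent over Q,
so [K:Q] = 2^3 and Gal(K/Q) is isomorphic to (Z/2Z)^3.
|Gal| = 2^3 = 8

8


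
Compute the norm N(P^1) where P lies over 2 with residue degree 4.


N(P^a) = p^(a*f)
= 2^(1*4)
= 2^4
= 16

16


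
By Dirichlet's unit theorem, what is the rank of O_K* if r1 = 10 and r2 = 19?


By Dirichlet's unit theorem:
rank = r1 + r2 - 1
= 10 + 19 - 1
= 28

28


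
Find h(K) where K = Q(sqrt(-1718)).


K = Q(sqrt(-1718)). d mod 4 = 2, so D = disc(K) = 4d = -6872
h(K) equals the number of primitive reduced positive-definite forms (a, b, c) = a*x^2 + b*x*y + c*y^2 with b^2 - 4ac = D,
where reduced means |b| <= a <= c, with b >= 0 whenever |b| = a or a = c, and primitive means gcd(a, b, c) = 1.
Reduced forces 3a^2 <= |D| = 6872, so 1 <= a <= 47; b must have the parity of D, and c = (b^2 - D)/(4a) must be an integer >= a.
Enumerate a = 1..47, b in [-a, a]:
  a=1: (1, 0, 1718)  [1]
  a=2: (2, 0, 859)  [1]
  a=3: (3, -2, 573), (3, 2, 573)  [2]
  a=4..5: none
  a=6: (6, -4, 287), (6, 4, 287)  [2]
  a=7: (7, -4, 246), (7, 4, 246)  [2]
  a=8: none
  a=9: (9, -2, 191), (9, 2, 191)  [2]
  a=10: none
  a=11: (11, -6, 157), (11, 6, 157)  [2]
  a=12..13: none
  a=14: (14, -4, 123), (14, 4, 123)  [2]
  a=15..16: none
  a=17: (17, -8, 102), (17, 8, 102)  [2]
  a=18: (18, -16, 99), (18, 16, 99)  [2]
  a=19: (19, -14, 93), (19, 14, 93)  [2]
  a=20: none
  a=21: (21, -10, 83), (21, -4, 82), (21, 4, 82), (21, 10, 83)  [4]
  a=22: (22, -16, 81), (22, 16, 81)  [2]
  a=23..26: none
  a=27: (27, -16, 66), (27, 16, 66)  [2]
  a=28: none
  a=29: (29, -28, 66), (29, 28, 66)  [2]
  a=30: none
  a=31: (31, -14, 57), (31, 14, 57)  [2]
  a=32: none
  a=33: (33, -28, 58), (33, -16, 54), (33, 16, 54), (33, 28, 58)  [4]
  a=34: (34, -8, 51), (34, 8, 51)  [2]
  a=35..36: none
  a=37: (37, -26, 51), (37, 26, 51)  [2]
  a=38: (38, -24, 49), (38, 24, 49)  [2]
  a=39..40: none
  a=41: (41, -4, 42), (41, 4, 42)  [2]
  a=42: (42, -32, 47), (42, 32, 47)  [2]
  a=43..47: none
Total reduced forms: 1 + 1 + 2 + 2 + 2 + 2 + 2 + 2 + 2 + 2 + 2 + 4 + 2 + 2 + 2 + 2 + 4 + 2 + 2 + 2 + 2 + 2 = 46
h = 46

46


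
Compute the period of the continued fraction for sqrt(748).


Run the CF algorithm for sqrt(748).
a_0 = floor(sqrt(748)) = 27; set m_0=0, q_0=1.
Recurrence: m' = q*a - m,  q' = (d - m'^2)/q,  a' = floor((a_0 + m')/q').
  step 1: m=27, q=19, a=2
  step 2: m=11, q=33, a=1
  step 3: m=22, q=8, a=6
  step 4: m=26, q=9, a=5
  step 5: m=19, q=43, a=1
  step 6: m=24, q=4, a=12
  step 7: m=24, q=43, a=1
  step 8: m=19, q=9, a=5
  step 9: m=26, q=8, a=6
  step 10: m=22, q=33, a=1
  step 11: m=11, q=19, a=2
  step 12: m=27, q=1, a=54
a_12 = 2*a_0 = 54, so the period closes here.
sqrt(748) = [27; 2, 1, 6, 5, 1, 12, 1, 5, 6, 1, 2, 54]
Period length = 12

12


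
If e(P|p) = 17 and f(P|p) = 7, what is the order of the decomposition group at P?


|D_P| = e * f
= 17 * 7
= 119

119


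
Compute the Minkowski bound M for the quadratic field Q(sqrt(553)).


d = 553, d mod 4 = 1, so disc(K) = d = 553; |disc(K)| = 553
Real quadratic field, so n = 2, s = r2 = 0, r1 = 2
M = (n!/n^n) * (4/pi)^s * sqrt(|disc(K)|) = (2!/2^2) * (4/pi)^0 * sqrt(553)
= 0.5 * 1.000000 * 23.515952
= 11.7580

11.7580


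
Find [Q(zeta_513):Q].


The degree equals Euler's totient phi(513).
513 = 3^3 * 19
phi(513) = 324

324


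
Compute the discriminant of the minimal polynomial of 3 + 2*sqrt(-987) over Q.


The element 3 + 2*sqrt(-987) has minimal polynomial:
x^2 - 6*x + 3957
Discriminant = (-6)^2 - 4*(3957)
= 36 - 15828
= -15792

-15792


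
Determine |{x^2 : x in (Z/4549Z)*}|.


For prime p, the number of non-zero quadratic residues is (p-1)/2.
= (4549-1)/2
= 2274

2274


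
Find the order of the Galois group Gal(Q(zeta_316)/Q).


|Gal(Q(zeta_316)/Q)| = phi(316)
= 156

156


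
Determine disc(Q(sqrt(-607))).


For K = Q(sqrt(d)) with d squarefree: disc(K) = d if d = 1 mod 4, and disc(K) = 4d if d = 2 or 3 mod 4.
Here d = -607, and d mod 4 = 1.
d = 1 mod 4 (O_K = Z[(1+sqrt(d))/2]), so disc(K) = d = -607

-607


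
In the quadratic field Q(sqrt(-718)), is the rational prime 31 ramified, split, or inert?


K = Q(sqrt(-718)). Since d mod 4 = 2, disc(K) = -2872.
Check p | disc: -2872 mod 31 = 11.
p does not divide disc. Compute Legendre symbol (d/p):
26^((31-1)/2) mod 31 = -1
(d/p) = -1, so p is inert: (p) stays prime with e=1, f=2, g=1.
Therefore p is inert.

inert


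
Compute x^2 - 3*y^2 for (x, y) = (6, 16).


x^2 - d*y^2
= 6^2 - 3*16^2
= 36 - 768
= -732

-732


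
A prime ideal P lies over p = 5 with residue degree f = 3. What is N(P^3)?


N(P^a) = p^(a*f)
= 5^(3*3)
= 5^9
= 1953125

1953125


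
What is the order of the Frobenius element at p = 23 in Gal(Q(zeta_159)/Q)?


The Frobenius at p in Gal(Q(zeta_n)/Q) = (Z/nZ)* is the class of p, so its order is ord_159(23), the smallest k >= 1 with 23^k = 1 mod 159.
n = 159 = 3 * 53, phi(159) = 104; the order divides phi(n).
Divisors of 104: 1, 2, 4, 8, 13, 26, 52, 104
Repeated squaring mod 159: 23^1 = 23, 23^2 = 52, 23^4 = 1, 23^8 = 1, 23^16 = 1, 23^32 = 1, 23^64 = 1
Test divisors in increasing order:
  k=1: 23^1 = 23 mod 159
  k=2: 23^2 = 52 mod 159
  k=4: 23^4 = 1 mod 159  <- first divisor giving 1
Order = 4

4


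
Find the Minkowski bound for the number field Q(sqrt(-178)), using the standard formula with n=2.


d = -178, d mod 4 = 2, so disc(K) = 4d = -712; |disc(K)| = 712
Imaginary quadratic field, so n = 2, s = r2 = 1, r1 = 0
M = (n!/n^n) * (4/pi)^s * sqrt(|disc(K)|) = (2!/2^2) * (4/pi)^1 * sqrt(712)
= 0.5 * 1.273240 * 26.683328
= 16.9871

16.9871


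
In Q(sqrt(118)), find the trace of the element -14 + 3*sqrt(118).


Tr(a + b*sqrt(d)) = (a + b*sqrt(d)) + (a - b*sqrt(d)) = 2a
= 2 * (-14)
= -28

-28


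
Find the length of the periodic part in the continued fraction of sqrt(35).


Run the CF algorithm for sqrt(35).
a_0 = floor(sqrt(35)) = 5; set m_0=0, q_0=1.
Recurrence: m' = q*a - m,  q' = (d - m'^2)/q,  a' = floor((a_0 + m')/q').
  step 1: m=5, q=10, a=1
  step 2: m=5, q=1, a=10
a_2 = 2*a_0 = 10, so the period closes here.
sqrt(35) = [5; 1, 10]
Period length = 2

2


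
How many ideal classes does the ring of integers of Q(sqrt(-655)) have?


K = Q(sqrt(-655)). d mod 4 = 1, so D = disc(K) = d = -655
h(K) equals the number of primitive reduced positive-definite forms (a, b, c) = a*x^2 + b*x*y + c*y^2 with b^2 - 4ac = D,
where reduced means |b| <= a <= c, with b >= 0 whenever |b| = a or a = c, and primitive means gcd(a, b, c) = 1.
Reduced forces 3a^2 <= |D| = 655, so 1 <= a <= 14; b must have the parity of D, and c = (b^2 - D)/(4a) must be an integer >= a.
Enumerate a = 1..14, b in [-a, a]:
  a=1: (1, 1, 164)  [1]
  a=2: (2, -1, 82), (2, 1, 82)  [2]
  a=3: none
  a=4: (4, -1, 41), (4, 1, 41)  [2]
  a=5: (5, 5, 34)  [1]
  a=6..7: none
  a=8: (8, -7, 22), (8, 7, 22)  [2]
  a=9: none
  a=10: (10, -5, 17), (10, 5, 17)  [2]
  a=11: (11, -7, 16), (11, 7, 16)  [2]
  a=12..14: none
Total reduced forms: 1 + 2 + 2 + 1 + 2 + 2 + 2 = 12
h = 12

12


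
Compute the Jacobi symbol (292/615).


Compute (292/615) via quadratic reciprocity:
  pull out 2: (2/615) = +1  (since 615 mod 8 = 7)
  pull out 2: (2/615) = +1  (since 615 mod 8 = 7)
  reciprocity: (73/615) -> +(615/73)
  reduce: (31/73)
  reciprocity: (31/73) -> +(73/31)
  reduce: (11/31)
  reciprocity: (11/31) -> -(31/11)
  reduce: (9/11)
  reciprocity: (9/11) -> +(11/9)
  reduce: (2/9)
  pull out 2: (2/9) = +1  (since 9 mod 8 = 1)
  (1/9) = 1
Product of signs = -1

-1


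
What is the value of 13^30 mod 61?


p = 61 is prime and the exponent is (p-1)/2 = 30, so by Euler's criterion 13^30 = (13/61) = +1 or -1 mod 61.
Compute by square-and-multiply:
  30 = 16 + 8 + 4 + 2 (binary 11110)
  Repeated squaring mod 61: 13^1 = 13, 13^2 = 47, 13^4 = 13, 13^8 = 47, 13^16 = 13
  13^30 = 13^16 * 13^8 * 13^4 * 13^2 = 13 * 47 * 13 * 47 mod 61
    13 * 47 = 611 = 1 mod 61
    1 * 13 = 13 = 13 mod 61
    13 * 47 = 611 = 1 mod 61
  13^30 = 1 mod 61
Result 1: 13 is a quadratic residue mod 61.
13^30 mod 61 = 1

1


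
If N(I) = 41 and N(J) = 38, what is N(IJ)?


N(IJ) = N(I) * N(J)
= 41 * 38
= 1558

1558


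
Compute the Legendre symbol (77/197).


p = 197 is prime, so compute (77/197) with the reciprocity algorithm (Jacobi-symbol steps: pull out 2s via (2/n), flip via reciprocity, reduce):
  reciprocity: (77/197) -> +(197/77)
  reduce: (43/77)
  reciprocity: (43/77) -> +(77/43)
  reduce: (34/43)
  pull out 2: (2/43) = -1  (since 43 mod 8 = 3)
  reciprocity: (17/43) -> +(43/17)
  reduce: (9/17)
  reciprocity: (9/17) -> +(17/9)
  reduce: (8/9)
  pull out 2: (2/9) = +1  (since 9 mod 8 = 1)
  pull out 2: (2/9) = +1  (since 9 mod 8 = 1)
  pull out 2: (2/9) = +1  (since 9 mod 8 = 1)
  (1/9) = 1
Product of signs = -1
(77/197) = -1

-1


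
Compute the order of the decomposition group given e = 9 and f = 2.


|D_P| = e * f
= 9 * 2
= 18

18


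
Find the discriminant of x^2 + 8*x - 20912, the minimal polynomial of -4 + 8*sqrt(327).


The element -4 + 8*sqrt(327) has minimal polynomial:
x^2 + 8*x - 20912
Discriminant = (8)^2 - 4*(-20912)
= 64 + 83648
= 83712

83712


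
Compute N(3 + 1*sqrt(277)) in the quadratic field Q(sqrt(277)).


N(a + b*sqrt(d)) = a^2 - d*b^2
= (3)^2 - (277)*(1)^2
= 9 - 277
= -268

-268


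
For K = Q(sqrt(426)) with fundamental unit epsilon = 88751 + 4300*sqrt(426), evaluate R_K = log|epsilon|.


epsilon = 88751 + 4300*sqrt(426)
= 177502.0000
R = ln(177502.0000)
= 12.0867

12.0867


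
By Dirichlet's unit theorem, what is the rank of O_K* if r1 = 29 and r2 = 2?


By Dirichlet's unit theorem:
rank = r1 + r2 - 1
= 29 + 2 - 1
= 30

30


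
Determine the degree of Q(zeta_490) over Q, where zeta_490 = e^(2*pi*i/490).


The degree equals Euler's totient phi(490).
490 = 2 * 5 * 7^2
phi(490) = 168

168


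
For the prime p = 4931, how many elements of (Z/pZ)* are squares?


For prime p, the number of non-zero quadratic residues is (p-1)/2.
= (4931-1)/2
= 2465

2465


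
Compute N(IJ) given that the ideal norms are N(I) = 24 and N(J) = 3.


N(IJ) = N(I) * N(J)
= 24 * 3
= 72

72


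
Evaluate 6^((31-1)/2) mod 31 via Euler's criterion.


p = 31 is prime and the exponent is (p-1)/2 = 15, so by Euler's criterion 6^15 = (6/31) = +1 or -1 mod 31.
Compute by square-and-multiply:
  15 = 8 + 4 + 2 + 1 (binary 1111)
  Repeated squaring mod 31: 6^1 = 6, 6^2 = 5, 6^4 = 25, 6^8 = 5
  6^15 = 6^8 * 6^4 * 6^2 * 6^1 = 5 * 25 * 5 * 6 mod 31
    5 * 25 = 125 = 1 mod 31
    1 * 5 = 5 = 5 mod 31
    5 * 6 = 30 = 30 mod 31
  6^15 = 30 mod 31
Result 30 = p - 1 = -1 mod 31: 6 is a quadratic non-residue mod 31. As a residue in [0, p-1] the value is 30.
6^15 mod 31 = 30

30


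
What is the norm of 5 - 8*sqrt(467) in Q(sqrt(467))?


N(a + b*sqrt(d)) = a^2 - d*b^2
= (5)^2 - (467)*(-8)^2
= 25 - 29888
= -29863

-29863


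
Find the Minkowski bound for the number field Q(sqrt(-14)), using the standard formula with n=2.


d = -14, d mod 4 = 2, so disc(K) = 4d = -56; |disc(K)| = 56
Imaginary quadratic field, so n = 2, s = r2 = 1, r1 = 0
M = (n!/n^n) * (4/pi)^s * sqrt(|disc(K)|) = (2!/2^2) * (4/pi)^1 * sqrt(56)
= 0.5 * 1.273240 * 7.483315
= 4.7640

4.7640


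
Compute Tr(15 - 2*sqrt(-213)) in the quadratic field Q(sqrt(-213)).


Tr(a + b*sqrt(d)) = (a + b*sqrt(d)) + (a - b*sqrt(d)) = 2a
= 2 * (15)
= 30

30


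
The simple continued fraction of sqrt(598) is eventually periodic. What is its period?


Run the CF algorithm for sqrt(598).
a_0 = floor(sqrt(598)) = 24; set m_0=0, q_0=1.
Recurrence: m' = q*a - m,  q' = (d - m'^2)/q,  a' = floor((a_0 + m')/q').
  step 1: m=24, q=22, a=2
  step 2: m=20, q=9, a=4
  step 3: m=16, q=38, a=1
  step 4: m=22, q=3, a=15
  step 5: m=23, q=23, a=2
  step 6: m=23, q=3, a=15
  step 7: m=22, q=38, a=1
  step 8: m=16, q=9, a=4
  step 9: m=20, q=22, a=2
  step 10: m=24, q=1, a=48
a_10 = 2*a_0 = 48, so the period closes here.
sqrt(598) = [24; 2, 4, 1, 15, 2, 15, 1, 4, 2, 48]
Period length = 10

10


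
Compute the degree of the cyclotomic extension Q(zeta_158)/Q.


The degree equals Euler's totient phi(158).
158 = 2 * 79
phi(158) = 78

78


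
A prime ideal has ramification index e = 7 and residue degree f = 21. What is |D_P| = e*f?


|D_P| = e * f
= 7 * 21
= 147

147


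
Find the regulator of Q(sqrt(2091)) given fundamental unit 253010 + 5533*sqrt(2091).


epsilon = 253010 + 5533*sqrt(2091)
= 506020.0000
R = ln(506020.0000)
= 13.1343

13.1343


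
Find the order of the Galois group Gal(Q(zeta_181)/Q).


|Gal(Q(zeta_181)/Q)| = phi(181)
= 180

180


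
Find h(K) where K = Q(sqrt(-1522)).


K = Q(sqrt(-1522)). d mod 4 = 2, so D = disc(K) = 4d = -6088
h(K) equals the number of primitive reduced positive-definite forms (a, b, c) = a*x^2 + b*x*y + c*y^2 with b^2 - 4ac = D,
where reduced means |b| <= a <= c, with b >= 0 whenever |b| = a or a = c, and primitive means gcd(a, b, c) = 1.
Reduced forces 3a^2 <= |D| = 6088, so 1 <= a <= 45; b must have the parity of D, and c = (b^2 - D)/(4a) must be an integer >= a.
Enumerate a = 1..45, b in [-a, a]:
  a=1: (1, 0, 1522)  [1]
  a=2: (2, 0, 761)  [1]
  a=3..6: none
  a=7: (7, -4, 218), (7, 4, 218)  [2]
  a=8..12: none
  a=13: (13, -10, 119), (13, 10, 119)  [2]
  a=14: (14, -4, 109), (14, 4, 109)  [2]
  a=15..16: none
  a=17: (17, -10, 91), (17, 10, 91)  [2]
  a=18: none
  a=19: (19, -12, 82), (19, 12, 82)  [2]
  a=20..25: none
  a=26: (26, -16, 61), (26, 16, 61)  [2]
  a=27..30: none
  a=31: (31, -22, 53), (31, 22, 53)  [2]
  a=32..33: none
  a=34: (34, -24, 49), (34, 24, 49)  [2]
  a=35..37: none
  a=38: (38, -12, 41), (38, 12, 41)  [2]
  a=39..45: none
Total reduced forms: 1 + 1 + 2 + 2 + 2 + 2 + 2 + 2 + 2 + 2 + 2 = 20
h = 20

20


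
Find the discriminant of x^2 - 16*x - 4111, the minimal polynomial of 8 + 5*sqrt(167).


The element 8 + 5*sqrt(167) has minimal polynomial:
x^2 - 16*x - 4111
Discriminant = (-16)^2 - 4*(-4111)
= 256 + 16444
= 16700

16700


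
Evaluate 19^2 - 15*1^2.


x^2 - d*y^2
= 19^2 - 15*1^2
= 361 - 15
= 346

346


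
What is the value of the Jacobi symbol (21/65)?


Compute (21/65) via quadratic reciprocity:
  reciprocity: (21/65) -> +(65/21)
  reduce: (2/21)
  pull out 2: (2/21) = -1  (since 21 mod 8 = 5)
  (1/21) = 1
Product of signs = -1

-1


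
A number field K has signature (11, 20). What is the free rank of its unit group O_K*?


By Dirichlet's unit theorem:
rank = r1 + r2 - 1
= 11 + 20 - 1
= 30

30


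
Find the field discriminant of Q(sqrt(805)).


For K = Q(sqrt(d)) with d squarefree: disc(K) = d if d = 1 mod 4, and disc(K) = 4d if d = 2 or 3 mod 4.
Here d = 805, and d mod 4 = 1.
d = 1 mod 4 (O_K = Z[(1+sqrt(d))/2]), so disc(K) = d = 805

805


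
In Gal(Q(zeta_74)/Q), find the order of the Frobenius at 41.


The Frobenius at p in Gal(Q(zeta_n)/Q) = (Z/nZ)* is the class of p, so its order is ord_74(41), the smallest k >= 1 with 41^k = 1 mod 74.
n = 74 = 2 * 37, phi(74) = 36; the order divides phi(n).
Divisors of 36: 1, 2, 3, 4, 6, 9, 12, 18, 36
Repeated squaring mod 74: 41^1 = 41, 41^2 = 53, 41^4 = 71, 41^8 = 9, 41^16 = 7, 41^32 = 49
Test divisors in increasing order:
  k=1: 41^1 = 41 mod 74
  k=2: 41^2 = 53 mod 74
  k=3: 41^3 = 53 * 41 = 27 mod 74
  k=4: 41^4 = 71 mod 74
  k=6: 41^6 = 71 * 53 = 63 mod 74
  k=9: 41^9 = 9 * 41 = 73 mod 74
  k=12: 41^12 = 9 * 71 = 47 mod 74
  k=18: 41^18 = 7 * 53 = 1 mod 74  <- first divisor giving 1
Order = 18

18


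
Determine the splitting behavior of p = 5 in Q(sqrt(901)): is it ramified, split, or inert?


K = Q(sqrt(901)). Since d mod 4 = 1, disc(K) = 901.
Check p | disc: 901 mod 5 = 1.
p does not divide disc. Compute Legendre symbol (d/p):
1^((5-1)/2) mod 5 = 1
(d/p) = 1, so p splits: (p) = P*P' with e=1, f=1, g=2.
Therefore p is split.

split


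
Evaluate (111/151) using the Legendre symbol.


p = 151 is prime, so compute (111/151) with the reciprocity algorithm (Jacobi-symbol steps: pull out 2s via (2/n), flip via reciprocity, reduce):
  reciprocity: (111/151) -> -(151/111)
  reduce: (40/111)
  pull out 2: (2/111) = +1  (since 111 mod 8 = 7)
  pull out 2: (2/111) = +1  (since 111 mod 8 = 7)
  pull out 2: (2/111) = +1  (since 111 mod 8 = 7)
  reciprocity: (5/111) -> +(111/5)
  reduce: (1/5)
  (1/5) = 1
Product of signs = -1
(111/151) = -1

-1


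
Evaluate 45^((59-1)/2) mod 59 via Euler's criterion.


p = 59 is prime and the exponent is (p-1)/2 = 29, so by Euler's criterion 45^29 = (45/59) = +1 or -1 mod 59.
Compute by square-and-multiply:
  29 = 16 + 8 + 4 + 1 (binary 11101)
  Repeated squaring mod 59: 45^1 = 45, 45^2 = 19, 45^4 = 7, 45^8 = 49, 45^16 = 41
  45^29 = 45^16 * 45^8 * 45^4 * 45^1 = 41 * 49 * 7 * 45 mod 59
    41 * 49 = 2009 = 3 mod 59
    3 * 7 = 21 = 21 mod 59
    21 * 45 = 945 = 1 mod 59
  45^29 = 1 mod 59
Result 1: 45 is a quadratic residue mod 59.
45^29 mod 59 = 1

1


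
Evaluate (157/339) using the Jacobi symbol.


Compute (157/339) via quadratic reciprocity:
  reciprocity: (157/339) -> +(339/157)
  reduce: (25/157)
  reciprocity: (25/157) -> +(157/25)
  reduce: (7/25)
  reciprocity: (7/25) -> +(25/7)
  reduce: (4/7)
  pull out 2: (2/7) = +1  (since 7 mod 8 = 7)
  pull out 2: (2/7) = +1  (since 7 mod 8 = 7)
  (1/7) = 1
Product of signs = 1

1


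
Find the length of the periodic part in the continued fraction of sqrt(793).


Run the CF algorithm for sqrt(793).
a_0 = floor(sqrt(793)) = 28; set m_0=0, q_0=1.
Recurrence: m' = q*a - m,  q' = (d - m'^2)/q,  a' = floor((a_0 + m')/q').
  step 1: m=28, q=9, a=6
  step 2: m=26, q=13, a=4
  step 3: m=26, q=9, a=6
  step 4: m=28, q=1, a=56
a_4 = 2*a_0 = 56, so the period closes here.
sqrt(793) = [28; 6, 4, 6, 56]
Period length = 4

4
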